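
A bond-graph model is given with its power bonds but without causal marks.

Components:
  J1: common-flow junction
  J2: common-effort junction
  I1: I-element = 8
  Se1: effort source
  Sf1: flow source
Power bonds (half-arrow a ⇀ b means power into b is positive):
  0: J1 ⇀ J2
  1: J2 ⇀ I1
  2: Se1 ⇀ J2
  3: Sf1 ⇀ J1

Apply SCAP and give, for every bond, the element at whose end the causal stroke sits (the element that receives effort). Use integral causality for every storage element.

β2 →J2  (Se1 fixes effort; stroke away)
β3 →Sf1  (Sf1 fixes flow; stroke at Sf1)
β0 →J1  (common-f at J1 fixed by 3)
β1 →I1  (J2: bond 2 brought effort, rest push out)

bond 0 →J1
bond 1 →I1
bond 2 →J2
bond 3 →Sf1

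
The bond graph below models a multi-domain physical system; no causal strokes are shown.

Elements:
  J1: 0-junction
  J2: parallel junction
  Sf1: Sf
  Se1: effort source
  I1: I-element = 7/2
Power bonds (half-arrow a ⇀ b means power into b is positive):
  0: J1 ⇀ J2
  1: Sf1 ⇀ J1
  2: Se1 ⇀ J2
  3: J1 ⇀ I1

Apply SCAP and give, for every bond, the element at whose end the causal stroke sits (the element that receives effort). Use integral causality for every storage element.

#0 →J1
#1 →Sf1
#2 →J2
#3 →I1

b1 stroke at Sf1  (Sf1 (Sf) sets flow on bond)
b2 stroke at J2  (Se1 (Se) sets effort on bond)
b0 stroke at J1  (J2 effort already set via bond 2)
b3 stroke at I1  (J1: bond 0 brought effort, rest push out)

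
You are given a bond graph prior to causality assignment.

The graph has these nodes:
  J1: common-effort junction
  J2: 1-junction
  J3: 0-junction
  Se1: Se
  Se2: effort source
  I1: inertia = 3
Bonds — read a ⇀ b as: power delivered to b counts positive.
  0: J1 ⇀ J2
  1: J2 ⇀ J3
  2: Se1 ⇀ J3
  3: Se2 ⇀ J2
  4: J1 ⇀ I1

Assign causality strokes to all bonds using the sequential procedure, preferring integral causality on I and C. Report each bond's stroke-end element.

b0 →J1
b1 →J2
b2 →J3
b3 →J2
b4 →I1

bond 2 stroke→J3  (Se1 fixes effort; stroke away)
bond 3 stroke→J2  (Se2: effort source, stroke at far end)
bond 1 stroke→J2  (common-e at J3 fixed by 2)
bond 0 stroke→J1  (J2 needs exactly one f-in)
bond 4 stroke→I1  (J1: bond 0 brought effort, rest push out)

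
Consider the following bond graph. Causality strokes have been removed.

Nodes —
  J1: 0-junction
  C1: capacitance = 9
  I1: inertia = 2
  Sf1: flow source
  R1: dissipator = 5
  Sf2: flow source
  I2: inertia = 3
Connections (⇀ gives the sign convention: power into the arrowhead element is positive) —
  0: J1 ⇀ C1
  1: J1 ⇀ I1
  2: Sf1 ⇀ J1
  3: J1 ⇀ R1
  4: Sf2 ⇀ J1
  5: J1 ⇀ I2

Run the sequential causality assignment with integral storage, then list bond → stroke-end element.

β0 |J1
β1 |I1
β2 |Sf1
β3 |R1
β4 |Sf2
β5 |I2

b2 stroke→Sf1  (Sf1: flow source, stroke at near end)
b4 stroke→Sf2  (Sf2 fixes flow; stroke at Sf2)
b0 stroke→J1  (C1 outputs effort q/C1)
b1 stroke→I1  (J1 effort already set via bond 0)
b3 stroke→R1  (common-e at J1 fixed by 0)
b5 stroke→I2  (J1 effort already set via bond 0)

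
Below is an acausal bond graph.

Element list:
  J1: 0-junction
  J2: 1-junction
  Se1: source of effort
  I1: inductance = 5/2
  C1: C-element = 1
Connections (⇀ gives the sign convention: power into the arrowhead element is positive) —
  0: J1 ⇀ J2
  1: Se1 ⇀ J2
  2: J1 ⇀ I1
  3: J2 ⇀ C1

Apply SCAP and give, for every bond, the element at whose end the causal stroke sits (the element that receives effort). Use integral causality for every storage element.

bond 0 stroke→J1
bond 1 stroke→J2
bond 2 stroke→I1
bond 3 stroke→J2

#1 stroke at J2  (Se1: effort source, stroke at far end)
#2 stroke at I1  (I1 integral (f out))
#0 stroke at J1  (only one effort-in slot at J1)
#3 stroke at J2  (J2: bond 0 brought flow, rest push out)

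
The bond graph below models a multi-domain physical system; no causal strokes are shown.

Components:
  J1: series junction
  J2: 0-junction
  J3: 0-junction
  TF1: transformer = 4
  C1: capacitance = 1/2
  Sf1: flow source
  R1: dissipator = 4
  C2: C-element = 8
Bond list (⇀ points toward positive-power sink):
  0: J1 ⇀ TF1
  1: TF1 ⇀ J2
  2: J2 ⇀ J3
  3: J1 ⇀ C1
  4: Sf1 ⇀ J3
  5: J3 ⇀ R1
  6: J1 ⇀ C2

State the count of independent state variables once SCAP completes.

2  (C1, C2 all integral)

β4 |Sf1  (Sf1: flow source, stroke at near end)
β3 |J1  (prefer integral on C1)
β6 |J1  (C2: C, integral causality)
β0 |TF1  (only one flow-in slot at J1)
β1 |J2  (TF TF1: opposite of bond 0)
β2 |J3  (common-e at J2 fixed by 1)
β5 |R1  (0-jn J3 has e-setter on 2)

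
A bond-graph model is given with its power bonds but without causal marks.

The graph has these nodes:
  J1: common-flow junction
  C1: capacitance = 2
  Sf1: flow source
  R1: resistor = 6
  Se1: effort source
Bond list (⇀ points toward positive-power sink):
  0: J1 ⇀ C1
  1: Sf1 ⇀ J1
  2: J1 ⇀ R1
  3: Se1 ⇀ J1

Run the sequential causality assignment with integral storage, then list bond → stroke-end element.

bond 0 stroke at J1
bond 1 stroke at Sf1
bond 2 stroke at J1
bond 3 stroke at J1

#1 stroke→Sf1  (Sf1 fixes flow; stroke at Sf1)
#3 stroke→J1  (Se1 (Se) sets effort on bond)
#0 stroke→J1  (J1: bond 1 brought flow, rest push out)
#2 stroke→J1  (common-f at J1 fixed by 1)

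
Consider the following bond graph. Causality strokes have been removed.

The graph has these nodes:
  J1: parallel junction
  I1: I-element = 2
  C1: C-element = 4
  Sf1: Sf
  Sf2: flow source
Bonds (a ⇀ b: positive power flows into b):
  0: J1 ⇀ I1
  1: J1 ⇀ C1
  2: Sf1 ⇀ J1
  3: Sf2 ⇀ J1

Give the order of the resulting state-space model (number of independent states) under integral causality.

b2 stroke at Sf1  (Sf1: flow source, stroke at near end)
b3 stroke at Sf2  (source Sf2 imposes f)
b0 stroke at I1  (I1 integral (f out))
b1 stroke at J1  (J1 needs exactly one e-in)

2  (C1, I1 all integral)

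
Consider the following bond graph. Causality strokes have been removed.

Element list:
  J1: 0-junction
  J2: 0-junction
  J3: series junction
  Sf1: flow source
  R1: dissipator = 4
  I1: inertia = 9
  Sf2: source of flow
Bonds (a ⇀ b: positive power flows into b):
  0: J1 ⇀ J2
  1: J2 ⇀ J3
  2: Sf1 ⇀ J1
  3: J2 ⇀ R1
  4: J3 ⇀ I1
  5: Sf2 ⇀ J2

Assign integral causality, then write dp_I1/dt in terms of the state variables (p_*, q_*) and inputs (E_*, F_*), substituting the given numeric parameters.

b2 |Sf1  (source Sf1 imposes f)
b5 |Sf2  (Sf2: flow source, stroke at near end)
b0 |J1  (J1: last free bond brings effort in)
b4 |I1  (I1: I, integral causality)
b1 |J3  (J3: bond 4 brought flow, rest push out)
b3 |J2  (closing 0-jn rule on J2)

dp_I1/dt = 4*F_Sf1 + 4*F_Sf2 - 4*p_I1/9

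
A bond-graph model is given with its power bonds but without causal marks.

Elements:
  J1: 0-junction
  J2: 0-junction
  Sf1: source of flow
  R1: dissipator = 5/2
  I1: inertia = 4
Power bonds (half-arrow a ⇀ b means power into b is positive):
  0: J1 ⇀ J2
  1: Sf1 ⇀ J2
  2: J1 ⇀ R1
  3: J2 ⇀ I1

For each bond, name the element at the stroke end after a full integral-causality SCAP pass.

β0 |J2
β1 |Sf1
β2 |J1
β3 |I1

#1 stroke→Sf1  (source Sf1 imposes f)
#3 stroke→I1  (I1 outputs flow p/I1)
#0 stroke→J2  (only one effort-in slot at J2)
#2 stroke→J1  (only one effort-in slot at J1)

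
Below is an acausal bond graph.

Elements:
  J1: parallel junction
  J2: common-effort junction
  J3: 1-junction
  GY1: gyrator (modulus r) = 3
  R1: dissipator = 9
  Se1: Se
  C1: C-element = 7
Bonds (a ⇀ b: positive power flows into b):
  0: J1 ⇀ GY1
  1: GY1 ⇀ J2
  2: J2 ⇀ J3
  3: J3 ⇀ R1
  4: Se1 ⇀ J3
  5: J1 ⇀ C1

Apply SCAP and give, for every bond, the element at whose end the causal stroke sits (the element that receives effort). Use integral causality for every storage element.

β0 |GY1
β1 |GY1
β2 |J2
β3 |J3
β4 |J3
β5 |J1

b4 stroke at J3  (Se1 (Se) sets effort on bond)
b5 stroke at J1  (C1 outputs effort q/C1)
b0 stroke at GY1  (J1 effort already set via bond 5)
b1 stroke at GY1  (GY1 both-in/both-out from 0)
b2 stroke at J2  (J2: last free bond brings effort in)
b3 stroke at J3  (common-f at J3 fixed by 2)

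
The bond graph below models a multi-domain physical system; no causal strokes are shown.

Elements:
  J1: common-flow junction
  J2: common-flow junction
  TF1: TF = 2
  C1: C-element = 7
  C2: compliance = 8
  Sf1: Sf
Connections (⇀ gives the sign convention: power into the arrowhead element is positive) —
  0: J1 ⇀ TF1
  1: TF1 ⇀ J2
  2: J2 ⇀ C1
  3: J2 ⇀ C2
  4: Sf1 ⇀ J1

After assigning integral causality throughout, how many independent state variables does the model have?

2  (C1, C2 all integral)

#4 stroke at Sf1  (source Sf1 imposes f)
#0 stroke at J1  (J1 flow already set via bond 4)
#1 stroke at TF1  (TF1: transformer flips bond 0)
#2 stroke at J2  (1-jn J2 has f-setter on 1)
#3 stroke at J2  (J2: bond 1 brought flow, rest push out)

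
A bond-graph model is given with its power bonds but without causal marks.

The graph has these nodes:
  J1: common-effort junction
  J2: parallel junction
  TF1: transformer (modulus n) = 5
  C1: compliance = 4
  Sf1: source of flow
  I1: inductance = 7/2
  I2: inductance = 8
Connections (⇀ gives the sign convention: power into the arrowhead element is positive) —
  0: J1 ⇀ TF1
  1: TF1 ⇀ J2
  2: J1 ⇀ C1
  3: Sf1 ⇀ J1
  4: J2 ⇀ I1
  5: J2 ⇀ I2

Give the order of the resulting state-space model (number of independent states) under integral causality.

3  (C1, I1, I2 all integral)

bond 3 |Sf1  (Sf1 fixes flow; stroke at Sf1)
bond 2 |J1  (C1 integral (e out))
bond 0 |TF1  (J1: bond 2 brought effort, rest push out)
bond 1 |J2  (TF1 one-in-one-out from 0)
bond 4 |I1  (J2: bond 1 brought effort, rest push out)
bond 5 |I2  (0-jn J2 has e-setter on 1)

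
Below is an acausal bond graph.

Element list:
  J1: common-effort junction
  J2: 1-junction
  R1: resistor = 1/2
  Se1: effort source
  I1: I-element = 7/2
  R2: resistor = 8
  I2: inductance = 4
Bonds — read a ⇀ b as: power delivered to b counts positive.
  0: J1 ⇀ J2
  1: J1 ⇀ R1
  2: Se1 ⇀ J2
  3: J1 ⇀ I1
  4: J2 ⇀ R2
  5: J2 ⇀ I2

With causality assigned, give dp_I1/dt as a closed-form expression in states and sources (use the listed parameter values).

dp_I1/dt = -p_I1/7 - p_I2/8

#2 stroke→J2  (source Se1 imposes e)
#3 stroke→I1  (I1: I, integral causality)
#5 stroke→I2  (prefer integral on I2)
#0 stroke→J2  (J2 flow already set via bond 5)
#4 stroke→J2  (J2 flow already set via bond 5)
#1 stroke→J1  (closing 0-jn rule on J1)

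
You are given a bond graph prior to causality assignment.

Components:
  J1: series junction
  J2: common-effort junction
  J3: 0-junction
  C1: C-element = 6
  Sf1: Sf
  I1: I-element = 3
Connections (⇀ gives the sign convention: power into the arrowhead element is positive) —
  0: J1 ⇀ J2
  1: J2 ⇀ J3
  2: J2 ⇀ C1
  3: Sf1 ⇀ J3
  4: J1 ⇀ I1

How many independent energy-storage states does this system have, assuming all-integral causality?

2  (C1, I1 all integral)

bond 3 stroke→Sf1  (Sf1 (Sf) sets flow on bond)
bond 1 stroke→J3  (J3 needs exactly one e-in)
bond 2 stroke→J2  (C1 integral (e out))
bond 0 stroke→J1  (common-e at J2 fixed by 2)
bond 4 stroke→I1  (J1: last free bond brings flow in)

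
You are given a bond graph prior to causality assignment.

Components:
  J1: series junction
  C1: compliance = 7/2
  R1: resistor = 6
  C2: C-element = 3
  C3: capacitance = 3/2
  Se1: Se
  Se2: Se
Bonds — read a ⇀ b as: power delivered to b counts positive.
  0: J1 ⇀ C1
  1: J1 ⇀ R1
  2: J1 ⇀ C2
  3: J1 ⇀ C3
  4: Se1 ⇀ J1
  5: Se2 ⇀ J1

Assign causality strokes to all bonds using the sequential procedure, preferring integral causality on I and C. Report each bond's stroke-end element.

#4 stroke at J1  (source Se1 imposes e)
#5 stroke at J1  (Se2 fixes effort; stroke away)
#0 stroke at J1  (C1 integral (e out))
#2 stroke at J1  (C2 integral (e out))
#3 stroke at J1  (C3: C, integral causality)
#1 stroke at R1  (only one flow-in slot at J1)

b0 stroke→J1
b1 stroke→R1
b2 stroke→J1
b3 stroke→J1
b4 stroke→J1
b5 stroke→J1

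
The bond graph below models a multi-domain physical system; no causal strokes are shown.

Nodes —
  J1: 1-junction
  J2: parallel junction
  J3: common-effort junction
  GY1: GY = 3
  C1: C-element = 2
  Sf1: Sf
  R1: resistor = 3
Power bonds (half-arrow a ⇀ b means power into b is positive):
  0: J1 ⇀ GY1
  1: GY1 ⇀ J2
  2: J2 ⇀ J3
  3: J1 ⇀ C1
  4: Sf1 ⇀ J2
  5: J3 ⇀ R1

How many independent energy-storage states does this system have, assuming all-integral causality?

bond 4 →Sf1  (Sf1 fixes flow; stroke at Sf1)
bond 3 →J1  (C1 outputs effort q/C1)
bond 0 →GY1  (J1 needs exactly one f-in)
bond 1 →GY1  (through GY1, causality inverts; strokes same side of GY1)
bond 2 →J2  (J2 needs exactly one e-in)
bond 5 →J3  (J3: last free bond brings effort in)

1  (C1 all integral)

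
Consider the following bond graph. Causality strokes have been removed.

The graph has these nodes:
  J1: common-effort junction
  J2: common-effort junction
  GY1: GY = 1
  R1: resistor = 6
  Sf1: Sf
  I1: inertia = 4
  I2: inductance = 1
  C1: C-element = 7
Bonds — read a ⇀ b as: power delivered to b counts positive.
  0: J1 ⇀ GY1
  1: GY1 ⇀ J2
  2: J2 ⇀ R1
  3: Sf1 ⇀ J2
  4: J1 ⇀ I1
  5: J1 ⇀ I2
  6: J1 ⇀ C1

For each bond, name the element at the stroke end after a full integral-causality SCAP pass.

b3 stroke→Sf1  (source Sf1 imposes f)
b4 stroke→I1  (I1 integral (f out))
b5 stroke→I2  (I2 integral (f out))
b6 stroke→J1  (prefer integral on C1)
b0 stroke→GY1  (0-jn J1 has e-setter on 6)
b1 stroke→GY1  (GY1 both-in/both-out from 0)
b2 stroke→J2  (closing 0-jn rule on J2)

#0 →GY1
#1 →GY1
#2 →J2
#3 →Sf1
#4 →I1
#5 →I2
#6 →J1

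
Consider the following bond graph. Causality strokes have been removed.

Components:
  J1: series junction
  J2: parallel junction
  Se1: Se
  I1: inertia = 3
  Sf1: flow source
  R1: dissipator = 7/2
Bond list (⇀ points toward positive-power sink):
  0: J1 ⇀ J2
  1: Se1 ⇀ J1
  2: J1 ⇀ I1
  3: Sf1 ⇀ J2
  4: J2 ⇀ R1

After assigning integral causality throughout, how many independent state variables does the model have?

β1 |J1  (source Se1 imposes e)
β3 |Sf1  (source Sf1 imposes f)
β2 |I1  (I1 outputs flow p/I1)
β0 |J1  (J1 flow already set via bond 2)
β4 |J2  (only one effort-in slot at J2)

1  (I1 all integral)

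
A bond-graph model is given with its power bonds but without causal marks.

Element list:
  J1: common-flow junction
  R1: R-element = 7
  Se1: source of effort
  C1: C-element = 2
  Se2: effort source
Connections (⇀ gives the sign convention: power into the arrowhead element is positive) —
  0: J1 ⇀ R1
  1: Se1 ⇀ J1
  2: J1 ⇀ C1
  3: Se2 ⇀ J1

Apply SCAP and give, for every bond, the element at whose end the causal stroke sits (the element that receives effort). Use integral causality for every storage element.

#0 stroke at R1
#1 stroke at J1
#2 stroke at J1
#3 stroke at J1

β1 stroke→J1  (Se1 (Se) sets effort on bond)
β3 stroke→J1  (Se2 fixes effort; stroke away)
β2 stroke→J1  (prefer integral on C1)
β0 stroke→R1  (J1 needs exactly one f-in)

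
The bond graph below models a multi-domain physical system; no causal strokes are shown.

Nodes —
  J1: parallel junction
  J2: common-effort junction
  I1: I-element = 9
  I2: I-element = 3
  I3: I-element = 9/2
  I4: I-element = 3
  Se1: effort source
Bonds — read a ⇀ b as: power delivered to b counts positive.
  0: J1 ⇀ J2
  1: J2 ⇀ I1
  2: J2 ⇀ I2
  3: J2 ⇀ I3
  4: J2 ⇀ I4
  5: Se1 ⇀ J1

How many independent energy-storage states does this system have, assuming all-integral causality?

4  (I1, I2, I3, I4 all integral)

β5 stroke→J1  (Se1: effort source, stroke at far end)
β0 stroke→J2  (J1: bond 5 brought effort, rest push out)
β1 stroke→I1  (common-e at J2 fixed by 0)
β2 stroke→I2  (J2: bond 0 brought effort, rest push out)
β3 stroke→I3  (common-e at J2 fixed by 0)
β4 stroke→I4  (0-jn J2 has e-setter on 0)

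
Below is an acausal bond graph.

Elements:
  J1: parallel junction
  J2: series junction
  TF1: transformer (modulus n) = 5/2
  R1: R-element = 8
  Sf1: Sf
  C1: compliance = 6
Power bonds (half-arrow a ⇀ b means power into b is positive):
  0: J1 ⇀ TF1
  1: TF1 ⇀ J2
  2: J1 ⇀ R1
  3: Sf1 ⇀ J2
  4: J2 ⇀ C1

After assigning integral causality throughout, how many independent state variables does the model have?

1  (C1 all integral)

β3 |Sf1  (Sf1 fixes flow; stroke at Sf1)
β1 |J2  (common-f at J2 fixed by 3)
β4 |J2  (common-f at J2 fixed by 3)
β0 |TF1  (TF1: transformer flips bond 1)
β2 |J1  (J1 needs exactly one e-in)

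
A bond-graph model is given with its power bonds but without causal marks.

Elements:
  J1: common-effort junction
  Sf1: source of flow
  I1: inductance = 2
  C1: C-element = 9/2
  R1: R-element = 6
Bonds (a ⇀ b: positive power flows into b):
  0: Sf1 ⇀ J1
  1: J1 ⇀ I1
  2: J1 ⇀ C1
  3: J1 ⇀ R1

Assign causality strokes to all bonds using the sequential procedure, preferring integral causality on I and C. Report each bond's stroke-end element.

#0 →Sf1
#1 →I1
#2 →J1
#3 →R1

β0 stroke→Sf1  (source Sf1 imposes f)
β1 stroke→I1  (I1: I, integral causality)
β2 stroke→J1  (prefer integral on C1)
β3 stroke→R1  (0-jn J1 has e-setter on 2)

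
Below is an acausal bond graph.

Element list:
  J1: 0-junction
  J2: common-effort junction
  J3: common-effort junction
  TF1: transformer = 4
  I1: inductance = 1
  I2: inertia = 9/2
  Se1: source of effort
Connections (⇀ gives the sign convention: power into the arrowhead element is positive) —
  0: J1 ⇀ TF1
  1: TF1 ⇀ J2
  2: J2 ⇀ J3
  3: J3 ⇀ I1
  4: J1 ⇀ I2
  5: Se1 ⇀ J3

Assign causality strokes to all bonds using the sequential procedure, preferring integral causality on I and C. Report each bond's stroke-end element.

bond 5 →J3  (Se1 (Se) sets effort on bond)
bond 2 →J2  (J3 effort already set via bond 5)
bond 3 →I1  (J3 effort already set via bond 5)
bond 1 →TF1  (J2: bond 2 brought effort, rest push out)
bond 0 →J1  (TF1: transformer flips bond 1)
bond 4 →I2  (J1 effort already set via bond 0)

bond 0 stroke at J1
bond 1 stroke at TF1
bond 2 stroke at J2
bond 3 stroke at I1
bond 4 stroke at I2
bond 5 stroke at J3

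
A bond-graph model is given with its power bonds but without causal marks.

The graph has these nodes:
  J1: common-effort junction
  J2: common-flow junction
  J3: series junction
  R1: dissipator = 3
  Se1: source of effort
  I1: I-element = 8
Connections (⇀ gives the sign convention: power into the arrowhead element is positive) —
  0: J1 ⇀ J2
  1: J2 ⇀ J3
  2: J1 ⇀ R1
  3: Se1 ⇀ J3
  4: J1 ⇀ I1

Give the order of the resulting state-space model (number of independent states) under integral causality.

bond 3 |J3  (Se1 fixes effort; stroke away)
bond 1 |J2  (closing 1-jn rule on J3)
bond 0 |J1  (J2 needs exactly one f-in)
bond 2 |R1  (J1 effort already set via bond 0)
bond 4 |I1  (0-jn J1 has e-setter on 0)

1  (I1 all integral)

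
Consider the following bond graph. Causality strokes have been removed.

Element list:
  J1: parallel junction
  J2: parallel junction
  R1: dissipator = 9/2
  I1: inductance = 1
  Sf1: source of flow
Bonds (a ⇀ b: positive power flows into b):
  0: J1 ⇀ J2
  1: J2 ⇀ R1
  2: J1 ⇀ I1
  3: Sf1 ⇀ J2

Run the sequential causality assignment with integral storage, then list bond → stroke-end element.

β0 |J1
β1 |J2
β2 |I1
β3 |Sf1

#3 stroke at Sf1  (Sf1 (Sf) sets flow on bond)
#2 stroke at I1  (prefer integral on I1)
#0 stroke at J1  (closing 0-jn rule on J1)
#1 stroke at J2  (only one effort-in slot at J2)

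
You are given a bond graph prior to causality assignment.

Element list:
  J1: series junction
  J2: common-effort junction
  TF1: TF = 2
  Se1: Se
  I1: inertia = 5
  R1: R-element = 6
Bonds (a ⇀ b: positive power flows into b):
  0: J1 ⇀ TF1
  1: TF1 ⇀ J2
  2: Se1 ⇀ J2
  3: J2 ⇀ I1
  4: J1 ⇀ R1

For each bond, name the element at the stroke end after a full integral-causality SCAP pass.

b0 |J1
b1 |TF1
b2 |J2
b3 |I1
b4 |R1

bond 2 |J2  (source Se1 imposes e)
bond 1 |TF1  (J2 effort already set via bond 2)
bond 3 |I1  (J2 effort already set via bond 2)
bond 0 |J1  (TF1 one-in-one-out from 1)
bond 4 |R1  (only one flow-in slot at J1)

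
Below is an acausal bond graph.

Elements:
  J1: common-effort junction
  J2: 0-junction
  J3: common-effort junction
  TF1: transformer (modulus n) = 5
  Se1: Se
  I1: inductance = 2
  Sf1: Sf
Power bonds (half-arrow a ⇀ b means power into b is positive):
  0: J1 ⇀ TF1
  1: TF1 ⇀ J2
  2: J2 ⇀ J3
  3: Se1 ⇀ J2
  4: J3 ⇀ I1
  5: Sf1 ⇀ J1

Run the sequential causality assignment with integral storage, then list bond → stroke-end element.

β3 →J2  (Se1 fixes effort; stroke away)
β5 →Sf1  (source Sf1 imposes f)
β0 →J1  (J1: last free bond brings effort in)
β1 →TF1  (J2: bond 3 brought effort, rest push out)
β2 →J3  (J2: bond 3 brought effort, rest push out)
β4 →I1  (J3: bond 2 brought effort, rest push out)

β0 stroke at J1
β1 stroke at TF1
β2 stroke at J3
β3 stroke at J2
β4 stroke at I1
β5 stroke at Sf1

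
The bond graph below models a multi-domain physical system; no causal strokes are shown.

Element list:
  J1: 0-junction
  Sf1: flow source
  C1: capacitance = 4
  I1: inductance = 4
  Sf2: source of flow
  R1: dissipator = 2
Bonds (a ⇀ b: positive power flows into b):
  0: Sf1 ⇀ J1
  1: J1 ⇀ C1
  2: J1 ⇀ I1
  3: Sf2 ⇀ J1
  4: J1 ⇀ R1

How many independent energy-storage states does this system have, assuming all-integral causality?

2  (C1, I1 all integral)

β0 stroke at Sf1  (Sf1: flow source, stroke at near end)
β3 stroke at Sf2  (Sf2 fixes flow; stroke at Sf2)
β1 stroke at J1  (C1: C, integral causality)
β2 stroke at I1  (common-e at J1 fixed by 1)
β4 stroke at R1  (J1 effort already set via bond 1)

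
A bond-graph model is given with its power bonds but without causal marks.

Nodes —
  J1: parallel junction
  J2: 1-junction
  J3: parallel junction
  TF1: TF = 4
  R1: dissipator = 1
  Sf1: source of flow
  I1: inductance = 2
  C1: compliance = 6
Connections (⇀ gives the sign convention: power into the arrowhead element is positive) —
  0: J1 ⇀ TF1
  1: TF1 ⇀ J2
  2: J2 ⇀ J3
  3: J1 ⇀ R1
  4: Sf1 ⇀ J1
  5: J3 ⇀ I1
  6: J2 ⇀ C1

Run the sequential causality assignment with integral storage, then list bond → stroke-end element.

bond 4 stroke at Sf1  (Sf1 fixes flow; stroke at Sf1)
bond 5 stroke at I1  (prefer integral on I1)
bond 2 stroke at J3  (J3: last free bond brings effort in)
bond 1 stroke at J2  (1-jn J2 has f-setter on 2)
bond 6 stroke at J2  (1-jn J2 has f-setter on 2)
bond 0 stroke at TF1  (through TF1, causality passes straight; one stroke at TF1)
bond 3 stroke at J1  (J1: last free bond brings effort in)

#0 |TF1
#1 |J2
#2 |J3
#3 |J1
#4 |Sf1
#5 |I1
#6 |J2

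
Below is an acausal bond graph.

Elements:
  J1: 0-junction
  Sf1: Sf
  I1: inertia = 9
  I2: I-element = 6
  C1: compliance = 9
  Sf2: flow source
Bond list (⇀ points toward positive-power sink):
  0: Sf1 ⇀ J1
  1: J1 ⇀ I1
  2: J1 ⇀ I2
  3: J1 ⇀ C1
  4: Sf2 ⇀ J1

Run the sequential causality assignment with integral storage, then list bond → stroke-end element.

#0 |Sf1  (source Sf1 imposes f)
#4 |Sf2  (Sf2 fixes flow; stroke at Sf2)
#1 |I1  (I1 integral (f out))
#2 |I2  (I2 integral (f out))
#3 |J1  (J1: last free bond brings effort in)

bond 0 →Sf1
bond 1 →I1
bond 2 →I2
bond 3 →J1
bond 4 →Sf2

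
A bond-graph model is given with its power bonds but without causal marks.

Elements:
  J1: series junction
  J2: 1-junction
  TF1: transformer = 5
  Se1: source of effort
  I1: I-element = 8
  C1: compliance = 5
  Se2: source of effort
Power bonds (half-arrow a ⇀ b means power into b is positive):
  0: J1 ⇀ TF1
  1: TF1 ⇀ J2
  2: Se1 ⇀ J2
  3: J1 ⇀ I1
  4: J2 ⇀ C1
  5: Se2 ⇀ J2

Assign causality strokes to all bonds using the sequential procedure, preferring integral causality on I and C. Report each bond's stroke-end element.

b2 →J2  (source Se1 imposes e)
b5 →J2  (Se2: effort source, stroke at far end)
b3 →I1  (I1 outputs flow p/I1)
b0 →J1  (common-f at J1 fixed by 3)
b1 →TF1  (TF TF1: opposite of bond 0)
b4 →J2  (common-f at J2 fixed by 1)

β0 stroke→J1
β1 stroke→TF1
β2 stroke→J2
β3 stroke→I1
β4 stroke→J2
β5 stroke→J2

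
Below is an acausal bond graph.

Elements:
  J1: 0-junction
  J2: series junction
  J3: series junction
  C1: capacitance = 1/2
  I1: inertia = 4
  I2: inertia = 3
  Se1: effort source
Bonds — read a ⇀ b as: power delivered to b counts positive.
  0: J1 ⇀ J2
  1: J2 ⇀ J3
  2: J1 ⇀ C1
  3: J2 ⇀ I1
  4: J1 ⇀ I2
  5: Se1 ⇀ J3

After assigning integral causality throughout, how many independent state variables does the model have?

β5 stroke→J3  (Se1 (Se) sets effort on bond)
β1 stroke→J2  (only one flow-in slot at J3)
β2 stroke→J1  (C1 outputs effort q/C1)
β0 stroke→J2  (common-e at J1 fixed by 2)
β4 stroke→I2  (common-e at J1 fixed by 2)
β3 stroke→I1  (J2 needs exactly one f-in)

3  (C1, I1, I2 all integral)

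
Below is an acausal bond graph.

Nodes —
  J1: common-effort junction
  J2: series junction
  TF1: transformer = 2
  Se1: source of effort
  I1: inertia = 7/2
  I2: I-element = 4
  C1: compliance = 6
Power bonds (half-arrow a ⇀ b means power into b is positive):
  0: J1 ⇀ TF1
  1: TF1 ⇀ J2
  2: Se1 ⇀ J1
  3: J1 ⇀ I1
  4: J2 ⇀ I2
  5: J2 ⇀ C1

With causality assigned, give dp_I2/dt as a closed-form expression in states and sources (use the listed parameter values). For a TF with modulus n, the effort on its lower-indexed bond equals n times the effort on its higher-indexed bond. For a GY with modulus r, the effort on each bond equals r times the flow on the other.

b2 →J1  (Se1: effort source, stroke at far end)
b0 →TF1  (J1 effort already set via bond 2)
b3 →I1  (common-e at J1 fixed by 2)
b1 →J2  (TF1: transformer flips bond 0)
b4 →I2  (prefer integral on I2)
b5 →J2  (1-jn J2 has f-setter on 4)

dp_I2/dt = E_Se1/2 - q_C1/6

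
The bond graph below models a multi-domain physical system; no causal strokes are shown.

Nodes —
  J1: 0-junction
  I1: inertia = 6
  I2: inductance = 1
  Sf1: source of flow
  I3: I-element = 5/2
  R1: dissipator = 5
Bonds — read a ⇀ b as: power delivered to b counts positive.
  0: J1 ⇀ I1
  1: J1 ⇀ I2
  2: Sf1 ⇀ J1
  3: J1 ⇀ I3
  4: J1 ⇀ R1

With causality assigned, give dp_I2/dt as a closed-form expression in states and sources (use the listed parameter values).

#2 →Sf1  (Sf1 (Sf) sets flow on bond)
#0 →I1  (prefer integral on I1)
#1 →I2  (I2 outputs flow p/I2)
#3 →I3  (I3 outputs flow p/I3)
#4 →J1  (only one effort-in slot at J1)

dp_I2/dt = 5*F_Sf1 - 5*p_I1/6 - 5*p_I2 - 2*p_I3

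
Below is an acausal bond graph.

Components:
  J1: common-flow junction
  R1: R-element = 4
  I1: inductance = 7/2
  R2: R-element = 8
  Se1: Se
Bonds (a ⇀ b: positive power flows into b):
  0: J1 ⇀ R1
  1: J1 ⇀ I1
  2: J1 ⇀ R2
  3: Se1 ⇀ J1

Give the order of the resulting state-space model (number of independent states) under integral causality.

#3 |J1  (Se1 fixes effort; stroke away)
#1 |I1  (I1 outputs flow p/I1)
#0 |J1  (1-jn J1 has f-setter on 1)
#2 |J1  (common-f at J1 fixed by 1)

1  (I1 all integral)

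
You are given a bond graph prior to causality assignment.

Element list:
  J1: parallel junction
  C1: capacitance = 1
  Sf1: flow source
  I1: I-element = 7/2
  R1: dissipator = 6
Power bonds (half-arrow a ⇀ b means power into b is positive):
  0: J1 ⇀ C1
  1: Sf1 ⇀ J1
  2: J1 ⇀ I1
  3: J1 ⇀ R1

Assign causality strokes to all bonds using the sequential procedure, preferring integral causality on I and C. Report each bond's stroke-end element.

β0 →J1
β1 →Sf1
β2 →I1
β3 →R1

β1 |Sf1  (Sf1 (Sf) sets flow on bond)
β0 |J1  (C1: C, integral causality)
β2 |I1  (J1 effort already set via bond 0)
β3 |R1  (common-e at J1 fixed by 0)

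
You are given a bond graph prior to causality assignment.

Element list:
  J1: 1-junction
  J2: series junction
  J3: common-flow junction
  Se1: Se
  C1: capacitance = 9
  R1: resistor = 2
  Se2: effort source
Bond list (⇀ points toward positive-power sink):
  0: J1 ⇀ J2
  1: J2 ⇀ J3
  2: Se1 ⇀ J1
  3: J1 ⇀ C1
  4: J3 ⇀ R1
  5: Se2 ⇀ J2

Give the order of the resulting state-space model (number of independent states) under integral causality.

1  (C1 all integral)

β2 stroke at J1  (Se1: effort source, stroke at far end)
β5 stroke at J2  (Se2: effort source, stroke at far end)
β3 stroke at J1  (C1 outputs effort q/C1)
β0 stroke at J2  (J1: last free bond brings flow in)
β1 stroke at J3  (only one flow-in slot at J2)
β4 stroke at R1  (J3 needs exactly one f-in)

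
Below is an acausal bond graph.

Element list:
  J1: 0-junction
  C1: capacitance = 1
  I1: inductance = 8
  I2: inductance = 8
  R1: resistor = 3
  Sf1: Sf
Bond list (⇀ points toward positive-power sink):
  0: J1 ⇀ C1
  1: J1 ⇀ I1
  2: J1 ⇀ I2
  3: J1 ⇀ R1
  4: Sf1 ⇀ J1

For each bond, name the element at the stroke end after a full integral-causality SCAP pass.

β0 |J1
β1 |I1
β2 |I2
β3 |R1
β4 |Sf1

b4 stroke at Sf1  (Sf1 (Sf) sets flow on bond)
b0 stroke at J1  (C1: C, integral causality)
b1 stroke at I1  (0-jn J1 has e-setter on 0)
b2 stroke at I2  (common-e at J1 fixed by 0)
b3 stroke at R1  (J1 effort already set via bond 0)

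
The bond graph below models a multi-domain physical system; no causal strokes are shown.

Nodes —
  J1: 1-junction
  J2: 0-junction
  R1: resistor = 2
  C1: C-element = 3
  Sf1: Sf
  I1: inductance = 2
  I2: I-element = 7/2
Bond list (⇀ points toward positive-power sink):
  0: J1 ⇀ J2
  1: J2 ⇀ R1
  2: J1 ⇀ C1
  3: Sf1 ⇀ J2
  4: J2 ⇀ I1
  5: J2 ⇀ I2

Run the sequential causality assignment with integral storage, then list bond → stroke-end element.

β0 stroke at J2
β1 stroke at R1
β2 stroke at J1
β3 stroke at Sf1
β4 stroke at I1
β5 stroke at I2

b3 stroke at Sf1  (Sf1: flow source, stroke at near end)
b2 stroke at J1  (C1: C, integral causality)
b0 stroke at J2  (J1: last free bond brings flow in)
b1 stroke at R1  (common-e at J2 fixed by 0)
b4 stroke at I1  (J2: bond 0 brought effort, rest push out)
b5 stroke at I2  (J2 effort already set via bond 0)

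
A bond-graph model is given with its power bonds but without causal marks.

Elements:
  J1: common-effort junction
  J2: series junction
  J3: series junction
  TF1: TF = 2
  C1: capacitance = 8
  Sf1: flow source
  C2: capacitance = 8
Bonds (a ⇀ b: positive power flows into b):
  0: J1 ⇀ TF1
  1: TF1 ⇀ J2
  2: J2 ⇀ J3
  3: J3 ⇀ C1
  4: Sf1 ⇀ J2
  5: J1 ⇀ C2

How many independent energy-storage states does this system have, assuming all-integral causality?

b4 →Sf1  (Sf1: flow source, stroke at near end)
b1 →J2  (J2: bond 4 brought flow, rest push out)
b2 →J2  (J2 flow already set via bond 4)
b3 →J3  (common-f at J3 fixed by 2)
b0 →TF1  (TF1 one-in-one-out from 1)
b5 →J1  (only one effort-in slot at J1)

2  (C1, C2 all integral)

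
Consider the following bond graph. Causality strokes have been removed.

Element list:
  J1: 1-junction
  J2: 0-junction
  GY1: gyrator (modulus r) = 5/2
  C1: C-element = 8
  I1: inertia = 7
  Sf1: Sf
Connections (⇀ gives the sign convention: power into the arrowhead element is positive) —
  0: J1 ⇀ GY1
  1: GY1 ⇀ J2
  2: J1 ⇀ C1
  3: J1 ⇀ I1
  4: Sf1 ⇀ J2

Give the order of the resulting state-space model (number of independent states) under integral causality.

#4 stroke at Sf1  (Sf1: flow source, stroke at near end)
#1 stroke at J2  (closing 0-jn rule on J2)
#0 stroke at J1  (GY1: gyrator matches bond 1)
#2 stroke at J1  (C1 integral (e out))
#3 stroke at I1  (only one flow-in slot at J1)

2  (C1, I1 all integral)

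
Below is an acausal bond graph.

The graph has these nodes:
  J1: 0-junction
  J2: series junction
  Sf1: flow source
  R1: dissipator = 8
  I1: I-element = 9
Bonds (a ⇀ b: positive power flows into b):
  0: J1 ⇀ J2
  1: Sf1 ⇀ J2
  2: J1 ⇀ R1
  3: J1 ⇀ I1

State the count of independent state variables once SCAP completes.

β1 stroke at Sf1  (Sf1: flow source, stroke at near end)
β0 stroke at J2  (J2 flow already set via bond 1)
β3 stroke at I1  (I1 integral (f out))
β2 stroke at J1  (J1 needs exactly one e-in)

1  (I1 all integral)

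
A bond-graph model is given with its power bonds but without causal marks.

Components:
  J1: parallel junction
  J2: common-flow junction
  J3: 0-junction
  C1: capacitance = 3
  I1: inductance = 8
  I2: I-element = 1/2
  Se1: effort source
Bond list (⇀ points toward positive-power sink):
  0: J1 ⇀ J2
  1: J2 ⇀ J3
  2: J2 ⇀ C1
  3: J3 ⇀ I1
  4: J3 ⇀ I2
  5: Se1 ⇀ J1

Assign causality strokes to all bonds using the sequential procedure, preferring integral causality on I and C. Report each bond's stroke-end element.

#0 stroke at J2
#1 stroke at J3
#2 stroke at J2
#3 stroke at I1
#4 stroke at I2
#5 stroke at J1

bond 5 stroke at J1  (Se1: effort source, stroke at far end)
bond 0 stroke at J2  (common-e at J1 fixed by 5)
bond 2 stroke at J2  (C1 outputs effort q/C1)
bond 1 stroke at J3  (only one flow-in slot at J2)
bond 3 stroke at I1  (J3 effort already set via bond 1)
bond 4 stroke at I2  (0-jn J3 has e-setter on 1)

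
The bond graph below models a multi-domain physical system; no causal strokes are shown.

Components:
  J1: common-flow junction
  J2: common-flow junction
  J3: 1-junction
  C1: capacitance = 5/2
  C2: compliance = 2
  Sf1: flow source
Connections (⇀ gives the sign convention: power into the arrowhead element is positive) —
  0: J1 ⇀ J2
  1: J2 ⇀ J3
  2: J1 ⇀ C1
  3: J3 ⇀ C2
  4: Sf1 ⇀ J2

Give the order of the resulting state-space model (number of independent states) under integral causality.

2  (C1, C2 all integral)

#4 stroke→Sf1  (Sf1 fixes flow; stroke at Sf1)
#0 stroke→J2  (1-jn J2 has f-setter on 4)
#1 stroke→J2  (J2 flow already set via bond 4)
#3 stroke→J3  (common-f at J3 fixed by 1)
#2 stroke→J1  (common-f at J1 fixed by 0)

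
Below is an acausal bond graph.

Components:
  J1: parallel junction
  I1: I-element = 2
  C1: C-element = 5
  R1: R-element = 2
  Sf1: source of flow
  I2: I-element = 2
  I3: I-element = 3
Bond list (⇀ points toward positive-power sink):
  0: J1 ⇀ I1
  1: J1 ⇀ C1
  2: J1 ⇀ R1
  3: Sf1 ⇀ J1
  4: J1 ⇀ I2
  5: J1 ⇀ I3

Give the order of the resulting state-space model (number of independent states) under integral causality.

4  (C1, I1, I2, I3 all integral)

bond 3 stroke→Sf1  (Sf1 fixes flow; stroke at Sf1)
bond 0 stroke→I1  (I1: I, integral causality)
bond 1 stroke→J1  (C1 outputs effort q/C1)
bond 2 stroke→R1  (0-jn J1 has e-setter on 1)
bond 4 stroke→I2  (J1 effort already set via bond 1)
bond 5 stroke→I3  (0-jn J1 has e-setter on 1)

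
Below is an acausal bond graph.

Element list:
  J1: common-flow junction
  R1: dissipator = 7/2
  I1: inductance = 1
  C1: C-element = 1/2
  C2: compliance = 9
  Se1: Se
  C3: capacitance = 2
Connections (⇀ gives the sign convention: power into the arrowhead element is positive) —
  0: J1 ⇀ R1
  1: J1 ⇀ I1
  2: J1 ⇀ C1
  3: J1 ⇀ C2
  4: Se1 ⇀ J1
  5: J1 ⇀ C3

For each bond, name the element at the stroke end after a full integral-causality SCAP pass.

b4 stroke at J1  (Se1 fixes effort; stroke away)
b1 stroke at I1  (I1: I, integral causality)
b0 stroke at J1  (J1 flow already set via bond 1)
b2 stroke at J1  (1-jn J1 has f-setter on 1)
b3 stroke at J1  (J1: bond 1 brought flow, rest push out)
b5 stroke at J1  (J1 flow already set via bond 1)

b0 →J1
b1 →I1
b2 →J1
b3 →J1
b4 →J1
b5 →J1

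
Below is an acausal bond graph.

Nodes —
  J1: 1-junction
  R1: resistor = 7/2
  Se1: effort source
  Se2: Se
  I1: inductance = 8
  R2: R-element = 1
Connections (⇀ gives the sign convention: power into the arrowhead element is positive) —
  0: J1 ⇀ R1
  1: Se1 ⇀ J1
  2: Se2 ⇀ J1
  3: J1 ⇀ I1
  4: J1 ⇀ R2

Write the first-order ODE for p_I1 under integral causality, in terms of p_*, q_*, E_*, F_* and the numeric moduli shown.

b1 |J1  (Se1 fixes effort; stroke away)
b2 |J1  (source Se2 imposes e)
b3 |I1  (prefer integral on I1)
b0 |J1  (common-f at J1 fixed by 3)
b4 |J1  (common-f at J1 fixed by 3)

dp_I1/dt = E_Se1 + E_Se2 - 9*p_I1/16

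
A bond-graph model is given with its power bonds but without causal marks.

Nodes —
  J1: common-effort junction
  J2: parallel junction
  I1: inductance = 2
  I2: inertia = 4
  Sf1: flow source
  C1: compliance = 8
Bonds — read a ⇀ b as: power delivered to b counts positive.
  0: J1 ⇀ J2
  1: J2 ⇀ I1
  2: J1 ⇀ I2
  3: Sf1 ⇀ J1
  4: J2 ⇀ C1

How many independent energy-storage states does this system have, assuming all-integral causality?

bond 3 stroke at Sf1  (Sf1 (Sf) sets flow on bond)
bond 1 stroke at I1  (I1: I, integral causality)
bond 2 stroke at I2  (I2 integral (f out))
bond 0 stroke at J1  (J1 needs exactly one e-in)
bond 4 stroke at J2  (only one effort-in slot at J2)

3  (C1, I1, I2 all integral)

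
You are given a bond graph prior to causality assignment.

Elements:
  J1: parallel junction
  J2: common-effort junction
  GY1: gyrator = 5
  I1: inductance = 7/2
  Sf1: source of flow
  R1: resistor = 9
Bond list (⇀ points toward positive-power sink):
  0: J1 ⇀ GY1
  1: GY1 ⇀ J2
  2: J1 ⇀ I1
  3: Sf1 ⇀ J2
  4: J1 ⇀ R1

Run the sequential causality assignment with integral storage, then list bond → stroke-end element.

β0 |J1
β1 |J2
β2 |I1
β3 |Sf1
β4 |R1

#3 stroke→Sf1  (Sf1 (Sf) sets flow on bond)
#1 stroke→J2  (J2: last free bond brings effort in)
#0 stroke→J1  (GY1: gyrator matches bond 1)
#2 stroke→I1  (J1: bond 0 brought effort, rest push out)
#4 stroke→R1  (common-e at J1 fixed by 0)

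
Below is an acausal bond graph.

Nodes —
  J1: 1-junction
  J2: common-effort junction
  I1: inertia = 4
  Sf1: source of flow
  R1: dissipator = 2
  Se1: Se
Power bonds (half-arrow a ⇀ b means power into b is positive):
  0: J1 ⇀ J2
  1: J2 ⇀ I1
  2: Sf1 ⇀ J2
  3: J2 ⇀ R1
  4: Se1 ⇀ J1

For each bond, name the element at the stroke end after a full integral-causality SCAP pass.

β0 stroke→J2
β1 stroke→I1
β2 stroke→Sf1
β3 stroke→R1
β4 stroke→J1

#2 →Sf1  (Sf1: flow source, stroke at near end)
#4 →J1  (source Se1 imposes e)
#0 →J2  (J1: last free bond brings flow in)
#1 →I1  (J2: bond 0 brought effort, rest push out)
#3 →R1  (common-e at J2 fixed by 0)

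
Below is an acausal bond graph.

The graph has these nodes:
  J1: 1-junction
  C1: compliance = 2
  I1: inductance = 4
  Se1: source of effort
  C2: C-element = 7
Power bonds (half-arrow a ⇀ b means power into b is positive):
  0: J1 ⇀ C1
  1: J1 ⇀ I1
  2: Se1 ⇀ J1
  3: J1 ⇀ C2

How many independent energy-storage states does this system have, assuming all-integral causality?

β2 stroke→J1  (Se1 fixes effort; stroke away)
β0 stroke→J1  (prefer integral on C1)
β1 stroke→I1  (I1 integral (f out))
β3 stroke→J1  (J1 flow already set via bond 1)

3  (C1, C2, I1 all integral)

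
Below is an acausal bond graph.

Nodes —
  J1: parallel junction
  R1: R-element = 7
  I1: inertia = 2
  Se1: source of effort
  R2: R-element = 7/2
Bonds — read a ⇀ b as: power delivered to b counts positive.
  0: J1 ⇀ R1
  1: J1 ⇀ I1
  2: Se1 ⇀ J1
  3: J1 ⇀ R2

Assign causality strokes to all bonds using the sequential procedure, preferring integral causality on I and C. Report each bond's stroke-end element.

b0 stroke at R1
b1 stroke at I1
b2 stroke at J1
b3 stroke at R2

#2 stroke at J1  (Se1: effort source, stroke at far end)
#0 stroke at R1  (0-jn J1 has e-setter on 2)
#1 stroke at I1  (J1: bond 2 brought effort, rest push out)
#3 stroke at R2  (J1: bond 2 brought effort, rest push out)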